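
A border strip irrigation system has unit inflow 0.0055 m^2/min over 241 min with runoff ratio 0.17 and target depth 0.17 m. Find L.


L = q*t/((1+r)*Z)
L = 0.0055*241/((1+0.17)*0.17)
L = 1.3255/0.1989

6.6642 m


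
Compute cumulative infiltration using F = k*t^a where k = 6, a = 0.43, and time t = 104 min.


F = k * t^a = 6 * 104^0.43
F = 6 * 7.367571

44.2054 mm


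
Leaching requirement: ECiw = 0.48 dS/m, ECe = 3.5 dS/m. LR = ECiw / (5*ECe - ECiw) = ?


LR = ECiw / (5*ECe - ECiw)
LR = 0.48 / (5*3.5 - 0.48)
LR = 0.48 / 17.0200

0.0282


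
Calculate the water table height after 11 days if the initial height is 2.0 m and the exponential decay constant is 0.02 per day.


m = m0 * exp(-k*t)
m = 2.0 * exp(-0.02 * 11)
m = 2.0 * exp(-0.2200)

1.6050 m


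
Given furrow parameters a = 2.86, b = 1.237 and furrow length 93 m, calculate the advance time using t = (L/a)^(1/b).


t = (L/a)^(1/b)
t = (93/2.86)^(1/1.237)
t = 32.517483^(1/1.237)

16.6881 min


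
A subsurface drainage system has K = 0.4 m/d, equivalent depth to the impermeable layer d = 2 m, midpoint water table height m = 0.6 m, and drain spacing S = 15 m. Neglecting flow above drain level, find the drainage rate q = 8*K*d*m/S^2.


q = 8*K*d*m/S^2
q = 8*0.4*2*0.6/15^2
q = 3.8400 / 225

0.0171 m/d


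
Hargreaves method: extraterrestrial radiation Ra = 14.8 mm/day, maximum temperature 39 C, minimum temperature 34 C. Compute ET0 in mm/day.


Tmean = (Tmax + Tmin)/2 = (39 + 34)/2 = 36.5
ET0 = 0.0023 * 14.8 * (36.5 + 17.8) * sqrt(39 - 34)
ET0 = 0.0023 * 14.8 * 54.3 * 2.236068

4.1331 mm/day


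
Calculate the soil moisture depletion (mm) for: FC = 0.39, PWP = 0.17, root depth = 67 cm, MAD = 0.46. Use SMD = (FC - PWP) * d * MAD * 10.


SMD = (FC - PWP) * d * MAD * 10
SMD = (0.39 - 0.17) * 67 * 0.46 * 10
SMD = 0.2200 * 67 * 0.46 * 10

67.8040 mm


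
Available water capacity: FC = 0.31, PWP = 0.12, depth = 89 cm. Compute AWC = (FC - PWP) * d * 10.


AWC = (FC - PWP) * d * 10
AWC = (0.31 - 0.12) * 89 * 10
AWC = 0.1900 * 89 * 10

169.1000 mm


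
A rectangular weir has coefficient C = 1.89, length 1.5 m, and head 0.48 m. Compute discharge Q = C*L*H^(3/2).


Q = C * L * H^(3/2) = 1.89 * 1.5 * 0.48^1.5 = 1.89 * 1.5 * 0.332554

0.9428 m^3/s


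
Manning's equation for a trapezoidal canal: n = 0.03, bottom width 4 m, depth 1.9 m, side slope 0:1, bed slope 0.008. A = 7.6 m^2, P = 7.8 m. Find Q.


R = A/P = 7.6/7.8 = 0.974359
Q = (1/0.03) * 7.6 * 0.974359^(2/3) * 0.008^0.5

22.2698 m^3/s


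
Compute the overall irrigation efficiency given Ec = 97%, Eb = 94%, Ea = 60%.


Ec = 0.97, Eb = 0.94, Ea = 0.6
E = 0.97 * 0.94 * 0.6 * 100 = 54.7080%

54.7080 %


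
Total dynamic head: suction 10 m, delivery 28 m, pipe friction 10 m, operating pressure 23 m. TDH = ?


TDH = Hs + Hd + hf + Hp = 10 + 28 + 10 + 23 = 71

71 m


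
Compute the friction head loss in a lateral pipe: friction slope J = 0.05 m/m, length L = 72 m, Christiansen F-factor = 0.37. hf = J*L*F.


hf = J * L * F = 0.05 * 72 * 0.37 = 1.3320 m

1.3320 m


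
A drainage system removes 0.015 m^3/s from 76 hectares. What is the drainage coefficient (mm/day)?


DC = Q * 86400 / (A * 10000) * 1000
DC = 0.015 * 86400 / (76 * 10000) * 1000
DC = 1296000.0000 / 760000

1.7053 mm/day


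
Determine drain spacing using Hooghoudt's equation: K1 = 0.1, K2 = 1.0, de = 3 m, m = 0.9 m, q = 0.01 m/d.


S^2 = 8*K2*de*m/q + 4*K1*m^2/q
S^2 = 8*1.0*3*0.9/0.01 + 4*0.1*0.9^2/0.01
S = sqrt(2192.4000)

46.8231 m


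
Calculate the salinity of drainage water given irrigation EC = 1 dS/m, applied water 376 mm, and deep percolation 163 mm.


EC_dw = EC_iw * D_iw / D_dw
EC_dw = 1 * 376 / 163
EC_dw = 376 / 163

2.3067 dS/m


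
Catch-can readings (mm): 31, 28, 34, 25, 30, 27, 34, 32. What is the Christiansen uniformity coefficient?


mean = 30.125000 mm
MAD = 2.625000 mm
CU = (1 - 2.625000/30.125000)*100

91.2863 %


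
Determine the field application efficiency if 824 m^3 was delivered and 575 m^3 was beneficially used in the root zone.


Ea = V_root / V_field * 100 = 575 / 824 * 100 = 69.7816%

69.7816 %


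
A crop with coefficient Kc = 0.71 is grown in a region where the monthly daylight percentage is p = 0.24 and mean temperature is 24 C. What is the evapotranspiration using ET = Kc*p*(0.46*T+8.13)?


ET = Kc * p * (0.46*T + 8.13)
ET = 0.71 * 0.24 * (0.46*24 + 8.13)
ET = 0.71 * 0.24 * 19.1700

3.2666 mm/day


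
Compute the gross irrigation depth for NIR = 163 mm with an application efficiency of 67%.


Ea = 67% = 0.67
GID = NIR / Ea = 163 / 0.67 = 243.2836 mm

243.2836 mm


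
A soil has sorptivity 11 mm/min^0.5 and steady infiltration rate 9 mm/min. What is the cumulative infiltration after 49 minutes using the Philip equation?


F = S*sqrt(t) + A*t
F = 11*sqrt(49) + 9*49
F = 11*7.000000 + 441

518.0000 mm


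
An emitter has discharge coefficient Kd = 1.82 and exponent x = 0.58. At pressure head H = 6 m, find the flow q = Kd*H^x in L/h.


q = Kd * H^x = 1.82 * 6^0.58 = 1.82 * 2.827012

5.1452 L/h


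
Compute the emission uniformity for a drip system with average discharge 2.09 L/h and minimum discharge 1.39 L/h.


EU = (q_min/q_avg)*100 = (1.39/2.09)*100 = 66.5072%

66.5072 %


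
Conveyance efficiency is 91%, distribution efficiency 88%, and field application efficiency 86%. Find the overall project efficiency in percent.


Ec = 0.91, Eb = 0.88, Ea = 0.86
E = 0.91 * 0.88 * 0.86 * 100 = 68.8688%

68.8688 %


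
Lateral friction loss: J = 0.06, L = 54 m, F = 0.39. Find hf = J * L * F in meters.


hf = J * L * F = 0.06 * 54 * 0.39 = 1.2636 m

1.2636 m


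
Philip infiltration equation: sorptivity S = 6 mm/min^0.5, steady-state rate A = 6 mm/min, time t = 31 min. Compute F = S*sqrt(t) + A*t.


F = S*sqrt(t) + A*t
F = 6*sqrt(31) + 6*31
F = 6*5.567764 + 186

219.4066 mm


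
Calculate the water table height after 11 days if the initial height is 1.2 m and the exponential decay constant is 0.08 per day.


m = m0 * exp(-k*t)
m = 1.2 * exp(-0.08 * 11)
m = 1.2 * exp(-0.8800)

0.4977 m


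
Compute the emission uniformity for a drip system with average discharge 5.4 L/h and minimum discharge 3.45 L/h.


EU = (q_min/q_avg)*100 = (3.45/5.4)*100 = 63.8889%

63.8889 %


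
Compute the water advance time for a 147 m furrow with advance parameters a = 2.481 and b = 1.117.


t = (L/a)^(1/b)
t = (147/2.481)^(1/1.117)
t = 59.250302^(1/1.117)

38.6376 min


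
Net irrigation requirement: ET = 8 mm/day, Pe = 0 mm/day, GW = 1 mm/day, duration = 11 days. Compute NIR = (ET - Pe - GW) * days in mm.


Daily deficit = ET - Pe - GW = 8 - 0 - 1 = 7 mm/day
NIR = 7 * 11 = 77 mm

77.0000 mm


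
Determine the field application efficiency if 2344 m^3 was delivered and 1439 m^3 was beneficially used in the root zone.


Ea = V_root / V_field * 100 = 1439 / 2344 * 100 = 61.3908%

61.3908 %


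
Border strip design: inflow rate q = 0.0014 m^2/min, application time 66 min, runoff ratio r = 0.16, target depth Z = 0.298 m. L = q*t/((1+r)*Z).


L = q*t/((1+r)*Z)
L = 0.0014*66/((1+0.16)*0.298)
L = 0.0924/0.34568

0.2673 m


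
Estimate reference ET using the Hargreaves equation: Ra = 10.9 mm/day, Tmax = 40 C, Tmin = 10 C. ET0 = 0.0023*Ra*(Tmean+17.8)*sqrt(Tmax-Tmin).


Tmean = (Tmax + Tmin)/2 = (40 + 10)/2 = 25.0
ET0 = 0.0023 * 10.9 * (25.0 + 17.8) * sqrt(40 - 10)
ET0 = 0.0023 * 10.9 * 42.8 * 5.477226

5.8770 mm/day


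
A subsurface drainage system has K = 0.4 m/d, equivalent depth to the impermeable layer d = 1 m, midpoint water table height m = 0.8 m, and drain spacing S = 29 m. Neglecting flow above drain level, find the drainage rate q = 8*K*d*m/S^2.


q = 8*K*d*m/S^2
q = 8*0.4*1*0.8/29^2
q = 2.5600 / 841

0.0030 m/d


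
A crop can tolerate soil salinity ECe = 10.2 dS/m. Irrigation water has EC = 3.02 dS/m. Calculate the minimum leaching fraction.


LR = ECiw / (5*ECe - ECiw)
LR = 3.02 / (5*10.2 - 3.02)
LR = 3.02 / 47.9800

0.0629


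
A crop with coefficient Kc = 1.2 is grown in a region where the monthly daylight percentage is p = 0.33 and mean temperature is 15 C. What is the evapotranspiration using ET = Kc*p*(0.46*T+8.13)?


ET = Kc * p * (0.46*T + 8.13)
ET = 1.2 * 0.33 * (0.46*15 + 8.13)
ET = 1.2 * 0.33 * 15.0300

5.9519 mm/day


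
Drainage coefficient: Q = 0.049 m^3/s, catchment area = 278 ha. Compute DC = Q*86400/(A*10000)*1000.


DC = Q * 86400 / (A * 10000) * 1000
DC = 0.049 * 86400 / (278 * 10000) * 1000
DC = 4233600.0000 / 2780000

1.5229 mm/day


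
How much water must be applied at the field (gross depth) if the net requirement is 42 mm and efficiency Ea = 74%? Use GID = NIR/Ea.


Ea = 74% = 0.74
GID = NIR / Ea = 42 / 0.74 = 56.7568 mm

56.7568 mm


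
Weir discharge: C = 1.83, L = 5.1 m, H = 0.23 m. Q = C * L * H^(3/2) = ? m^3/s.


Q = C * L * H^(3/2) = 1.83 * 5.1 * 0.23^1.5 = 1.83 * 5.1 * 0.110304

1.0295 m^3/s


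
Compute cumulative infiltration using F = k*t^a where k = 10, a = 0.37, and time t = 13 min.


F = k * t^a = 10 * 13^0.37
F = 10 * 2.583206

25.8321 mm


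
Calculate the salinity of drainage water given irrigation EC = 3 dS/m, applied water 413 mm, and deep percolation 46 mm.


EC_dw = EC_iw * D_iw / D_dw
EC_dw = 3 * 413 / 46
EC_dw = 1239 / 46

26.9348 dS/m


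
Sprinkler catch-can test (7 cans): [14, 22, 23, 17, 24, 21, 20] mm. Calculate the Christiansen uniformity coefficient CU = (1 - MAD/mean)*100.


mean = 20.142857 mm
MAD = 2.693878 mm
CU = (1 - 2.693878/20.142857)*100

86.6261 %


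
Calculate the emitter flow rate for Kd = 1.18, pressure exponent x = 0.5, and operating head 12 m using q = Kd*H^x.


q = Kd * H^x = 1.18 * 12^0.5 = 1.18 * 3.464102

4.0876 L/h


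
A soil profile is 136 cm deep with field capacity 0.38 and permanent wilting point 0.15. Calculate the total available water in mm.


AWC = (FC - PWP) * d * 10
AWC = (0.38 - 0.15) * 136 * 10
AWC = 0.2300 * 136 * 10

312.8000 mm


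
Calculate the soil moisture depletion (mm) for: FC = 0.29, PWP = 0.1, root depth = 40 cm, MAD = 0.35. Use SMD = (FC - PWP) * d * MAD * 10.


SMD = (FC - PWP) * d * MAD * 10
SMD = (0.29 - 0.1) * 40 * 0.35 * 10
SMD = 0.1900 * 40 * 0.35 * 10

26.6000 mm


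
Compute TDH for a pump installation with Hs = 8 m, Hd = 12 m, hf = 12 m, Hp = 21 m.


TDH = Hs + Hd + hf + Hp = 8 + 12 + 12 + 21 = 53

53 m


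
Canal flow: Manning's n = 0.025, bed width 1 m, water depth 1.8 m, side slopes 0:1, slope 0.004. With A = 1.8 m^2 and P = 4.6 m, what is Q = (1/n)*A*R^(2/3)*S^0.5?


R = A/P = 1.8/4.6 = 0.391304
Q = (1/0.025) * 1.8 * 0.391304^(2/3) * 0.004^0.5

2.4362 m^3/s


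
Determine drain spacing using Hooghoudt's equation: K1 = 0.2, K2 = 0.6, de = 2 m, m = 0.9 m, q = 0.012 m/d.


S^2 = 8*K2*de*m/q + 4*K1*m^2/q
S^2 = 8*0.6*2*0.9/0.012 + 4*0.2*0.9^2/0.012
S = sqrt(774.0000)

27.8209 m


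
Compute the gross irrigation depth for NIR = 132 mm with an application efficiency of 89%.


Ea = 89% = 0.89
GID = NIR / Ea = 132 / 0.89 = 148.3146 mm

148.3146 mm


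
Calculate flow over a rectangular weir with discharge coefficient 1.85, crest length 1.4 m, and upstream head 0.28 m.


Q = C * L * H^(3/2) = 1.85 * 1.4 * 0.28^1.5 = 1.85 * 1.4 * 0.148162

0.3837 m^3/s


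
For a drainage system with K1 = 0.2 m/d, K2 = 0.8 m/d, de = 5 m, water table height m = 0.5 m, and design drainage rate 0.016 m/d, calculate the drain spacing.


S^2 = 8*K2*de*m/q + 4*K1*m^2/q
S^2 = 8*0.8*5*0.5/0.016 + 4*0.2*0.5^2/0.016
S = sqrt(1012.5000)

31.8198 m


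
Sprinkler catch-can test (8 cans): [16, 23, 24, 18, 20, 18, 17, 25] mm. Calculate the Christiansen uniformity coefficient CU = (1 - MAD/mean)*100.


mean = 20.125000 mm
MAD = 2.906250 mm
CU = (1 - 2.906250/20.125000)*100

85.5590 %


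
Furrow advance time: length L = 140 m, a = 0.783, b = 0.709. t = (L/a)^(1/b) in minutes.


t = (L/a)^(1/b)
t = (140/0.783)^(1/0.709)
t = 178.799489^(1/0.709)

1502.5235 min


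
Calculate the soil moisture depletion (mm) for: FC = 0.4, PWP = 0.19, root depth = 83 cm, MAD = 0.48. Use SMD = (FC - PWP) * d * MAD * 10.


SMD = (FC - PWP) * d * MAD * 10
SMD = (0.4 - 0.19) * 83 * 0.48 * 10
SMD = 0.2100 * 83 * 0.48 * 10

83.6640 mm


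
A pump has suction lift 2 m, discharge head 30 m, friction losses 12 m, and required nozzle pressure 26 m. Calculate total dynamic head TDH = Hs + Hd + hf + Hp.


TDH = Hs + Hd + hf + Hp = 2 + 30 + 12 + 26 = 70

70 m


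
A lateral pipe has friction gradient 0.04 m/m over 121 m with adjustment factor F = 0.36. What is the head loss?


hf = J * L * F = 0.04 * 121 * 0.36 = 1.7424 m

1.7424 m


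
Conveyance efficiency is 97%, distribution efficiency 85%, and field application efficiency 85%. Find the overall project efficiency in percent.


Ec = 0.97, Eb = 0.85, Ea = 0.85
E = 0.97 * 0.85 * 0.85 * 100 = 70.0825%

70.0825 %


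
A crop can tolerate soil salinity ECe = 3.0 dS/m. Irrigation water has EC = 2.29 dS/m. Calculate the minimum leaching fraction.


LR = ECiw / (5*ECe - ECiw)
LR = 2.29 / (5*3.0 - 2.29)
LR = 2.29 / 12.7100

0.1802


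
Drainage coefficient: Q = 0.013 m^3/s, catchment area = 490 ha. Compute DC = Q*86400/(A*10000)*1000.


DC = Q * 86400 / (A * 10000) * 1000
DC = 0.013 * 86400 / (490 * 10000) * 1000
DC = 1123200.0000 / 4900000

0.2292 mm/day


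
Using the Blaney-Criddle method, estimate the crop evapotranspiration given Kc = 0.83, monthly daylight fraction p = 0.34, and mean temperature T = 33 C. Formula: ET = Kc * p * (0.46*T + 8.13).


ET = Kc * p * (0.46*T + 8.13)
ET = 0.83 * 0.34 * (0.46*33 + 8.13)
ET = 0.83 * 0.34 * 23.3100

6.5781 mm/day


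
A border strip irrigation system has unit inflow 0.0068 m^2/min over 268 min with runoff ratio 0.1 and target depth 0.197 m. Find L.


L = q*t/((1+r)*Z)
L = 0.0068*268/((1+0.1)*0.197)
L = 1.8224/0.2167

8.4098 m


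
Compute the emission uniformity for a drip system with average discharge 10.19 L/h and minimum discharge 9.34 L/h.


EU = (q_min/q_avg)*100 = (9.34/10.19)*100 = 91.6585%

91.6585 %


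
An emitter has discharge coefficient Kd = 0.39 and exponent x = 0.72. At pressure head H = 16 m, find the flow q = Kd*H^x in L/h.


q = Kd * H^x = 0.39 * 16^0.72 = 0.39 * 7.361501

2.8710 L/h


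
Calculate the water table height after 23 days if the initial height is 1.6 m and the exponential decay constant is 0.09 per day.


m = m0 * exp(-k*t)
m = 1.6 * exp(-0.09 * 23)
m = 1.6 * exp(-2.0700)

0.2019 m


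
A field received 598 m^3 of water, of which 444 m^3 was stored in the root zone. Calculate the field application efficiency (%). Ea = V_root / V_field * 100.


Ea = V_root / V_field * 100 = 444 / 598 * 100 = 74.2475%

74.2475 %


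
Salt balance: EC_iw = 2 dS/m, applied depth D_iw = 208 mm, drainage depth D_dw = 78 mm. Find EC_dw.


EC_dw = EC_iw * D_iw / D_dw
EC_dw = 2 * 208 / 78
EC_dw = 416 / 78

5.3333 dS/m


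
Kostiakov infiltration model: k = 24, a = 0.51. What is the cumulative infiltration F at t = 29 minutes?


F = k * t^a = 24 * 29^0.51
F = 24 * 5.569587

133.6701 mm


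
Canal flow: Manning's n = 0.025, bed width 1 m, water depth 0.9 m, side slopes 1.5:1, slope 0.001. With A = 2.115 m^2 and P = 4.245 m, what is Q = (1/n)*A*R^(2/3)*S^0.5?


R = A/P = 2.115/4.245 = 0.498233
Q = (1/0.025) * 2.115 * 0.498233^(2/3) * 0.001^0.5

1.6814 m^3/s


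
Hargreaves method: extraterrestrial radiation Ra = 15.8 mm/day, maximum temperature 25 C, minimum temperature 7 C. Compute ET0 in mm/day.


Tmean = (Tmax + Tmin)/2 = (25 + 7)/2 = 16.0
ET0 = 0.0023 * 15.8 * (16.0 + 17.8) * sqrt(25 - 7)
ET0 = 0.0023 * 15.8 * 33.8 * 4.242641

5.2112 mm/day


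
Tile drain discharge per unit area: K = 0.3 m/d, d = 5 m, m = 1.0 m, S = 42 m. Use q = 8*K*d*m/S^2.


q = 8*K*d*m/S^2
q = 8*0.3*5*1.0/42^2
q = 12.0000 / 1764

0.0068 m/d


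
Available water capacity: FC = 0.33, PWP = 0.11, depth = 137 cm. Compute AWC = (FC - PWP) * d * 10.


AWC = (FC - PWP) * d * 10
AWC = (0.33 - 0.11) * 137 * 10
AWC = 0.2200 * 137 * 10

301.4000 mm


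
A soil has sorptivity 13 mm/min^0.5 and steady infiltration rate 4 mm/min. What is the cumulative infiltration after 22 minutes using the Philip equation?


F = S*sqrt(t) + A*t
F = 13*sqrt(22) + 4*22
F = 13*4.690416 + 88

148.9754 mm


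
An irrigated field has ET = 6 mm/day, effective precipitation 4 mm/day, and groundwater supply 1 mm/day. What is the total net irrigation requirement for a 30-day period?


Daily deficit = ET - Pe - GW = 6 - 4 - 1 = 1 mm/day
NIR = 1 * 30 = 30 mm

30.0000 mm


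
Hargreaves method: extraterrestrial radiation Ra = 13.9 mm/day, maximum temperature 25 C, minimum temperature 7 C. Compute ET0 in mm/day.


Tmean = (Tmax + Tmin)/2 = (25 + 7)/2 = 16.0
ET0 = 0.0023 * 13.9 * (16.0 + 17.8) * sqrt(25 - 7)
ET0 = 0.0023 * 13.9 * 33.8 * 4.242641

4.5845 mm/day


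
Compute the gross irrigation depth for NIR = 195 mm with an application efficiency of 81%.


Ea = 81% = 0.81
GID = NIR / Ea = 195 / 0.81 = 240.7407 mm

240.7407 mm


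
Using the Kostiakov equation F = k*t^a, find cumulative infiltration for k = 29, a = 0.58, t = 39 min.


F = k * t^a = 29 * 39^0.58
F = 29 * 8.371774

242.7814 mm


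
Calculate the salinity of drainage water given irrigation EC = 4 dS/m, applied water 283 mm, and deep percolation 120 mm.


EC_dw = EC_iw * D_iw / D_dw
EC_dw = 4 * 283 / 120
EC_dw = 1132 / 120

9.4333 dS/m


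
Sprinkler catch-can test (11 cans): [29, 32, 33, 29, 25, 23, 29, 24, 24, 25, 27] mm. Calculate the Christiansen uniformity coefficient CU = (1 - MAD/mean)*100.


mean = 27.272727 mm
MAD = 2.842975 mm
CU = (1 - 2.842975/27.272727)*100

89.5758 %


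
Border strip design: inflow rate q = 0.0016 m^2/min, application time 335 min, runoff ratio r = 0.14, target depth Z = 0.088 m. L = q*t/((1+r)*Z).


L = q*t/((1+r)*Z)
L = 0.0016*335/((1+0.14)*0.088)
L = 0.536/0.10032

5.3429 m


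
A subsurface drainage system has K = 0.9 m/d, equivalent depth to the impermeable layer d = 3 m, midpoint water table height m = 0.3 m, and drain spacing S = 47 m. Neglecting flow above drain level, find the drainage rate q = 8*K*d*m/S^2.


q = 8*K*d*m/S^2
q = 8*0.9*3*0.3/47^2
q = 6.4800 / 2209

0.0029 m/d


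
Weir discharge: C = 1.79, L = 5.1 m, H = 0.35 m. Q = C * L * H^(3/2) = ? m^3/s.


Q = C * L * H^(3/2) = 1.79 * 5.1 * 0.35^1.5 = 1.79 * 5.1 * 0.207063

1.8903 m^3/s


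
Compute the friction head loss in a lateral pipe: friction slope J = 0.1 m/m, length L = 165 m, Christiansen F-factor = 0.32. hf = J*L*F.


hf = J * L * F = 0.1 * 165 * 0.32 = 5.2800 m

5.2800 m


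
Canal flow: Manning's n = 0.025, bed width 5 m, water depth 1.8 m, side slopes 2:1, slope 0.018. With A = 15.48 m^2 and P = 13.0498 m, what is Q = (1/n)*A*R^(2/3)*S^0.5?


R = A/P = 15.48/13.0498 = 1.186225
Q = (1/0.025) * 15.48 * 1.186225^(2/3) * 0.018^0.5

93.0919 m^3/s


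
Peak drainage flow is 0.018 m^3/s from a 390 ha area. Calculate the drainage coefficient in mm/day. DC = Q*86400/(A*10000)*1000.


DC = Q * 86400 / (A * 10000) * 1000
DC = 0.018 * 86400 / (390 * 10000) * 1000
DC = 1555200.0000 / 3900000

0.3988 mm/day


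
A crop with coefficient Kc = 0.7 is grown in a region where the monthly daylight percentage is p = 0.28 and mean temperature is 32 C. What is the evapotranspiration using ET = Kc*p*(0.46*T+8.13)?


ET = Kc * p * (0.46*T + 8.13)
ET = 0.7 * 0.28 * (0.46*32 + 8.13)
ET = 0.7 * 0.28 * 22.8500

4.4786 mm/day


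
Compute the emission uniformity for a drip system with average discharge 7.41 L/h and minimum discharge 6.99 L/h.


EU = (q_min/q_avg)*100 = (6.99/7.41)*100 = 94.3320%

94.3320 %


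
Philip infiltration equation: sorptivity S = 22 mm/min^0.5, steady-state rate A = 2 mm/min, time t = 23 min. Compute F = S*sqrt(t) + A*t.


F = S*sqrt(t) + A*t
F = 22*sqrt(23) + 2*23
F = 22*4.795832 + 46

151.5083 mm


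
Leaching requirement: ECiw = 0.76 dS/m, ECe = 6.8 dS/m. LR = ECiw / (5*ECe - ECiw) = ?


LR = ECiw / (5*ECe - ECiw)
LR = 0.76 / (5*6.8 - 0.76)
LR = 0.76 / 33.2400

0.0229


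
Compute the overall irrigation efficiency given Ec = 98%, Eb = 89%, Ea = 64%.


Ec = 0.98, Eb = 0.89, Ea = 0.64
E = 0.98 * 0.89 * 0.64 * 100 = 55.8208%

55.8208 %


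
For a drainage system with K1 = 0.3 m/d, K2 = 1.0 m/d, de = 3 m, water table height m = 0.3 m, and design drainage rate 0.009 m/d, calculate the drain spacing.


S^2 = 8*K2*de*m/q + 4*K1*m^2/q
S^2 = 8*1.0*3*0.3/0.009 + 4*0.3*0.3^2/0.009
S = sqrt(812.0000)

28.4956 m


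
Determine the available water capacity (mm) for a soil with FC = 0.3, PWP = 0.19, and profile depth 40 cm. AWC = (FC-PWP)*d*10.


AWC = (FC - PWP) * d * 10
AWC = (0.3 - 0.19) * 40 * 10
AWC = 0.1100 * 40 * 10

44.0000 mm


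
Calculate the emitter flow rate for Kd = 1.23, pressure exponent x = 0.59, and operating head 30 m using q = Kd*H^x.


q = Kd * H^x = 1.23 * 30^0.59 = 1.23 * 7.438777

9.1497 L/h


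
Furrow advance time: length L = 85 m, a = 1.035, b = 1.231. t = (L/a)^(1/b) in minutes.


t = (L/a)^(1/b)
t = (85/1.035)^(1/1.231)
t = 82.125604^(1/1.231)

35.9106 min


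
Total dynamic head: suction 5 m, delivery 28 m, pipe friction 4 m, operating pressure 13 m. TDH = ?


TDH = Hs + Hd + hf + Hp = 5 + 28 + 4 + 13 = 50

50 m


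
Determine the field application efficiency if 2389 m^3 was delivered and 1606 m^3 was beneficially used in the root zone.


Ea = V_root / V_field * 100 = 1606 / 2389 * 100 = 67.2248%

67.2248 %


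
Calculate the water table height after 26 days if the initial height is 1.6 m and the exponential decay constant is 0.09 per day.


m = m0 * exp(-k*t)
m = 1.6 * exp(-0.09 * 26)
m = 1.6 * exp(-2.3400)

0.1541 m


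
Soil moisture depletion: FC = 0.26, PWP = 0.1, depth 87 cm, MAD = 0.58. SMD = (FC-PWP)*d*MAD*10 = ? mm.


SMD = (FC - PWP) * d * MAD * 10
SMD = (0.26 - 0.1) * 87 * 0.58 * 10
SMD = 0.1600 * 87 * 0.58 * 10

80.7360 mm


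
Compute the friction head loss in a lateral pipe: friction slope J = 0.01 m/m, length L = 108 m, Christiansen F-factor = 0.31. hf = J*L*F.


hf = J * L * F = 0.01 * 108 * 0.31 = 0.3348 m

0.3348 m


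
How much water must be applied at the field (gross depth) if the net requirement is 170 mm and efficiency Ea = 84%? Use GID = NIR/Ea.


Ea = 84% = 0.84
GID = NIR / Ea = 170 / 0.84 = 202.3810 mm

202.3810 mm


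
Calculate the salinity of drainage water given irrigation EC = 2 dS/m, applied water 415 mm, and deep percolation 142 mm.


EC_dw = EC_iw * D_iw / D_dw
EC_dw = 2 * 415 / 142
EC_dw = 830 / 142

5.8451 dS/m


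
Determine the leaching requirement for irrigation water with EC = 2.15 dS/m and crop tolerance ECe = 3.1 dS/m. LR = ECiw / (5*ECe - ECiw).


LR = ECiw / (5*ECe - ECiw)
LR = 2.15 / (5*3.1 - 2.15)
LR = 2.15 / 13.3500

0.1610


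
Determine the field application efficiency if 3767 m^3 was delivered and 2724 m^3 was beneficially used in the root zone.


Ea = V_root / V_field * 100 = 2724 / 3767 * 100 = 72.3122%

72.3122 %


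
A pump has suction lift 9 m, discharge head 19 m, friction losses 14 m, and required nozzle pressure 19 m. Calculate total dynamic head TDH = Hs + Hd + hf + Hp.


TDH = Hs + Hd + hf + Hp = 9 + 19 + 14 + 19 = 61

61 m


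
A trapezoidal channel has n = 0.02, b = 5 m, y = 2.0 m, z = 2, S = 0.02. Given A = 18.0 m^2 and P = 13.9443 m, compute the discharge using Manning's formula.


R = A/P = 18.0/13.9443 = 1.290850
Q = (1/0.02) * 18.0 * 1.290850^(2/3) * 0.02^0.5

150.8949 m^3/s


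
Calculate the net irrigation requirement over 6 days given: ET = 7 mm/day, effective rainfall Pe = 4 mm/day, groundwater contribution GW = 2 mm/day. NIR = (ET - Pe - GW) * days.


Daily deficit = ET - Pe - GW = 7 - 4 - 2 = 1 mm/day
NIR = 1 * 6 = 6 mm

6.0000 mm


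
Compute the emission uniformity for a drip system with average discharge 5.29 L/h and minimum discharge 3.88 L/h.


EU = (q_min/q_avg)*100 = (3.88/5.29)*100 = 73.3459%

73.3459 %


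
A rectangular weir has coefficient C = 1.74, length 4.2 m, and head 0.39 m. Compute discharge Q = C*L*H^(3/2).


Q = C * L * H^(3/2) = 1.74 * 4.2 * 0.39^1.5 = 1.74 * 4.2 * 0.243555

1.7799 m^3/s


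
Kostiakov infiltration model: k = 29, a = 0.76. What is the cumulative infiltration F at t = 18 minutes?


F = k * t^a = 29 * 18^0.76
F = 29 * 8.995123

260.8586 mm


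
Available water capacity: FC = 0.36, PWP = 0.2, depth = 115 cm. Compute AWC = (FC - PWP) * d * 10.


AWC = (FC - PWP) * d * 10
AWC = (0.36 - 0.2) * 115 * 10
AWC = 0.1600 * 115 * 10

184.0000 mm


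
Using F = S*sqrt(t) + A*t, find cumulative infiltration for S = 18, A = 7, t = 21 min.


F = S*sqrt(t) + A*t
F = 18*sqrt(21) + 7*21
F = 18*4.582576 + 147

229.4864 mm


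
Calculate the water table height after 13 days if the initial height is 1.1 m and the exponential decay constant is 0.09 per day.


m = m0 * exp(-k*t)
m = 1.1 * exp(-0.09 * 13)
m = 1.1 * exp(-1.1700)

0.3414 m


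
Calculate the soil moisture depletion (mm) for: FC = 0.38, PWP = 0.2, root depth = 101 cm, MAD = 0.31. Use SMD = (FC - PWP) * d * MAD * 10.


SMD = (FC - PWP) * d * MAD * 10
SMD = (0.38 - 0.2) * 101 * 0.31 * 10
SMD = 0.1800 * 101 * 0.31 * 10

56.3580 mm


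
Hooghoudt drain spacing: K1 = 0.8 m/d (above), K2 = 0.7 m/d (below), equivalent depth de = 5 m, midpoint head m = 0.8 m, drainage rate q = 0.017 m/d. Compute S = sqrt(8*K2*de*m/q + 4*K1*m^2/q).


S^2 = 8*K2*de*m/q + 4*K1*m^2/q
S^2 = 8*0.7*5*0.8/0.017 + 4*0.8*0.8^2/0.017
S = sqrt(1438.1176)

37.9225 m


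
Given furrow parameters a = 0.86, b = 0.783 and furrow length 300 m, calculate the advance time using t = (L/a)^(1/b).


t = (L/a)^(1/b)
t = (300/0.86)^(1/0.783)
t = 348.837209^(1/0.783)

1767.1901 min


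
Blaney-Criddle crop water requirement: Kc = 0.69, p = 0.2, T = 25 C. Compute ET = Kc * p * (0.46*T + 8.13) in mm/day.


ET = Kc * p * (0.46*T + 8.13)
ET = 0.69 * 0.2 * (0.46*25 + 8.13)
ET = 0.69 * 0.2 * 19.6300

2.7089 mm/day


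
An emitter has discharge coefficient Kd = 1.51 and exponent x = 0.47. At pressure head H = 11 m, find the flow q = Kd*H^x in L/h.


q = Kd * H^x = 1.51 * 11^0.47 = 1.51 * 3.086417

4.6605 L/h


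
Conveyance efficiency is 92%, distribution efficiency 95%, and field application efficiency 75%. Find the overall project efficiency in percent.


Ec = 0.92, Eb = 0.95, Ea = 0.75
E = 0.92 * 0.95 * 0.75 * 100 = 65.5500%

65.5500 %


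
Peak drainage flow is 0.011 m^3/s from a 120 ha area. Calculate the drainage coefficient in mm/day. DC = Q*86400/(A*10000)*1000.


DC = Q * 86400 / (A * 10000) * 1000
DC = 0.011 * 86400 / (120 * 10000) * 1000
DC = 950400.0000 / 1200000

0.7920 mm/day


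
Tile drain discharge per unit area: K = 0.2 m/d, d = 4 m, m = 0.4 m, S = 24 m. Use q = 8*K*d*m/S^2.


q = 8*K*d*m/S^2
q = 8*0.2*4*0.4/24^2
q = 2.5600 / 576

0.0044 m/d


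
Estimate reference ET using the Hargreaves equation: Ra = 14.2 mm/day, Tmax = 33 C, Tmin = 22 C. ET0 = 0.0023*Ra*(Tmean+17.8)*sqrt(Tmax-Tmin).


Tmean = (Tmax + Tmin)/2 = (33 + 22)/2 = 27.5
ET0 = 0.0023 * 14.2 * (27.5 + 17.8) * sqrt(33 - 22)
ET0 = 0.0023 * 14.2 * 45.3 * 3.316625

4.9069 mm/day


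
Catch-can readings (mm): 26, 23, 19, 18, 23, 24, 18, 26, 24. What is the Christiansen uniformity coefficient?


mean = 22.333333 mm
MAD = 2.666667 mm
CU = (1 - 2.666667/22.333333)*100

88.0597 %


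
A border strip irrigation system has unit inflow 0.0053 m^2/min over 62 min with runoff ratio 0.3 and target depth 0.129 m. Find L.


L = q*t/((1+r)*Z)
L = 0.0053*62/((1+0.3)*0.129)
L = 0.3286/0.1677

1.9595 m


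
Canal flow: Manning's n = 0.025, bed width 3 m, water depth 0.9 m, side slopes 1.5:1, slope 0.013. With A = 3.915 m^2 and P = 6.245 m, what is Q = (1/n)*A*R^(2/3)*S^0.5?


R = A/P = 3.915/6.245 = 0.626902
Q = (1/0.025) * 3.915 * 0.626902^(2/3) * 0.013^0.5

13.0787 m^3/s


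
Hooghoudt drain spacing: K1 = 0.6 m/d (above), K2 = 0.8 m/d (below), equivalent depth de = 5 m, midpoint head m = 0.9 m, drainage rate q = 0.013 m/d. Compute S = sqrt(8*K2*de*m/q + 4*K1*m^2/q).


S^2 = 8*K2*de*m/q + 4*K1*m^2/q
S^2 = 8*0.8*5*0.9/0.013 + 4*0.6*0.9^2/0.013
S = sqrt(2364.9231)

48.6305 m


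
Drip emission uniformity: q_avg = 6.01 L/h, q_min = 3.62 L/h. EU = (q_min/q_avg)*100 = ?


EU = (q_min/q_avg)*100 = (3.62/6.01)*100 = 60.2329%

60.2329 %


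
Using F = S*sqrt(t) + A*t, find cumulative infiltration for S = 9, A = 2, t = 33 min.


F = S*sqrt(t) + A*t
F = 9*sqrt(33) + 2*33
F = 9*5.744563 + 66

117.7011 mm


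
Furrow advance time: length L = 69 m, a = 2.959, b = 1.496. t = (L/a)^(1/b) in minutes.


t = (L/a)^(1/b)
t = (69/2.959)^(1/1.496)
t = 23.318689^(1/1.496)

8.2081 min


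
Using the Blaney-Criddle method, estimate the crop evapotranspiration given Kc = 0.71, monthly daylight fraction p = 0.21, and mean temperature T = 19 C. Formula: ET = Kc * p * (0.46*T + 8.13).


ET = Kc * p * (0.46*T + 8.13)
ET = 0.71 * 0.21 * (0.46*19 + 8.13)
ET = 0.71 * 0.21 * 16.8700

2.5153 mm/day


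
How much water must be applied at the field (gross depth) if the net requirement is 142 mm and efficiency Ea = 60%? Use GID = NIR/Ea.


Ea = 60% = 0.6
GID = NIR / Ea = 142 / 0.6 = 236.6667 mm

236.6667 mm


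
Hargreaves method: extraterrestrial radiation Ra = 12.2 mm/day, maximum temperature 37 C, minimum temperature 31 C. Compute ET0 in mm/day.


Tmean = (Tmax + Tmin)/2 = (37 + 31)/2 = 34.0
ET0 = 0.0023 * 12.2 * (34.0 + 17.8) * sqrt(37 - 31)
ET0 = 0.0023 * 12.2 * 51.8 * 2.449490

3.5604 mm/day


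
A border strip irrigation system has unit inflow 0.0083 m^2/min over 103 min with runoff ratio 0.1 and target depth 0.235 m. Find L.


L = q*t/((1+r)*Z)
L = 0.0083*103/((1+0.1)*0.235)
L = 0.8549/0.2585

3.3072 m


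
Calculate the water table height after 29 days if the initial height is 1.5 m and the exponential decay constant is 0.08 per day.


m = m0 * exp(-k*t)
m = 1.5 * exp(-0.08 * 29)
m = 1.5 * exp(-2.3200)

0.1474 m


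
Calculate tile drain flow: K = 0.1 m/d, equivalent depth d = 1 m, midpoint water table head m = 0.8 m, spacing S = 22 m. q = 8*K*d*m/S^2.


q = 8*K*d*m/S^2
q = 8*0.1*1*0.8/22^2
q = 0.6400 / 484

0.0013 m/d


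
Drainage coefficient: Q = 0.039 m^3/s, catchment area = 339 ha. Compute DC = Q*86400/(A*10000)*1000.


DC = Q * 86400 / (A * 10000) * 1000
DC = 0.039 * 86400 / (339 * 10000) * 1000
DC = 3369600.0000 / 3390000

0.9940 mm/day


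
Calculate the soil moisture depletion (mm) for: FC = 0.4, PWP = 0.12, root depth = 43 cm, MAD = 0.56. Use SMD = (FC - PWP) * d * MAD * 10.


SMD = (FC - PWP) * d * MAD * 10
SMD = (0.4 - 0.12) * 43 * 0.56 * 10
SMD = 0.2800 * 43 * 0.56 * 10

67.4240 mm


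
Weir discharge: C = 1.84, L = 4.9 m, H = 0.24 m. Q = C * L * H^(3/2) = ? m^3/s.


Q = C * L * H^(3/2) = 1.84 * 4.9 * 0.24^1.5 = 1.84 * 4.9 * 0.117576

1.0601 m^3/s


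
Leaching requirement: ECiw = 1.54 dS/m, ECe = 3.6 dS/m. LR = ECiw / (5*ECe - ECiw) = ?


LR = ECiw / (5*ECe - ECiw)
LR = 1.54 / (5*3.6 - 1.54)
LR = 1.54 / 16.4600

0.0936


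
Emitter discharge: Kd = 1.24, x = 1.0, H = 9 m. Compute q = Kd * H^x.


q = Kd * H^x = 1.24 * 9^1.0 = 1.24 * 9.000000

11.1600 L/h


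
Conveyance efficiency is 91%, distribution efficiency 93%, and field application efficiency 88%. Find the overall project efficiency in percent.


Ec = 0.91, Eb = 0.93, Ea = 0.88
E = 0.91 * 0.93 * 0.88 * 100 = 74.4744%

74.4744 %


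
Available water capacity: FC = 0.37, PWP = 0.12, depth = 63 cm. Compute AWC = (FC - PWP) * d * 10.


AWC = (FC - PWP) * d * 10
AWC = (0.37 - 0.12) * 63 * 10
AWC = 0.2500 * 63 * 10

157.5000 mm


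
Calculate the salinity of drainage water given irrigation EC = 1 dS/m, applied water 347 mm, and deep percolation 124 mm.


EC_dw = EC_iw * D_iw / D_dw
EC_dw = 1 * 347 / 124
EC_dw = 347 / 124

2.7984 dS/m


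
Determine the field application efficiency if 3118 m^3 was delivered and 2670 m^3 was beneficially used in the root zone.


Ea = V_root / V_field * 100 = 2670 / 3118 * 100 = 85.6318%

85.6318 %


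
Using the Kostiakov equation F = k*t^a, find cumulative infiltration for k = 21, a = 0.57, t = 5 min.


F = k * t^a = 21 * 5^0.57
F = 21 * 2.502724

52.5572 mm


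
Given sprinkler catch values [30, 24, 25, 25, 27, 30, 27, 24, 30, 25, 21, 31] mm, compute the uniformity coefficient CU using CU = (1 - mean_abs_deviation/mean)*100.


mean = 26.583333 mm
MAD = 2.583333 mm
CU = (1 - 2.583333/26.583333)*100

90.2821 %


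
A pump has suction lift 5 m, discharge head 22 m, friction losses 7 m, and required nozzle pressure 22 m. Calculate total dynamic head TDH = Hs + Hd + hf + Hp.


TDH = Hs + Hd + hf + Hp = 5 + 22 + 7 + 22 = 56

56 m


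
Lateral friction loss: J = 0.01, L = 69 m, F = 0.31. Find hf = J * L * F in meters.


hf = J * L * F = 0.01 * 69 * 0.31 = 0.2139 m

0.2139 m


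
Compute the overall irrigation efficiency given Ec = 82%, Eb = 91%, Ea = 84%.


Ec = 0.82, Eb = 0.91, Ea = 0.84
E = 0.82 * 0.91 * 0.84 * 100 = 62.6808%

62.6808 %


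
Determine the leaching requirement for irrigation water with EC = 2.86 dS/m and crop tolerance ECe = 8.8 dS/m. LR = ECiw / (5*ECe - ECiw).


LR = ECiw / (5*ECe - ECiw)
LR = 2.86 / (5*8.8 - 2.86)
LR = 2.86 / 41.1400

0.0695


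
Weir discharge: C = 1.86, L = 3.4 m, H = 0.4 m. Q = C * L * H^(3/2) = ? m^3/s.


Q = C * L * H^(3/2) = 1.86 * 3.4 * 0.4^1.5 = 1.86 * 3.4 * 0.252982

1.5999 m^3/s


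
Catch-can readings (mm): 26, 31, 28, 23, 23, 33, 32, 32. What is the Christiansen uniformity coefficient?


mean = 28.500000 mm
MAD = 3.500000 mm
CU = (1 - 3.500000/28.500000)*100

87.7193 %


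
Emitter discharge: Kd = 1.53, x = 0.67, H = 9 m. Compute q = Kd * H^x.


q = Kd * H^x = 1.53 * 9^0.67 = 1.53 * 4.358555

6.6686 L/h


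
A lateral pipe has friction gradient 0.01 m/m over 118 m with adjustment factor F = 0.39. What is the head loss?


hf = J * L * F = 0.01 * 118 * 0.39 = 0.4602 m

0.4602 m


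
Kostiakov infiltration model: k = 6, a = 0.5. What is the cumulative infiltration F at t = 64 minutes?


F = k * t^a = 6 * 64^0.5
F = 6 * 8.000000

48.0000 mm


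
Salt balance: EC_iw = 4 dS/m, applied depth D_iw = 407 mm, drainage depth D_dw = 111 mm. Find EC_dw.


EC_dw = EC_iw * D_iw / D_dw
EC_dw = 4 * 407 / 111
EC_dw = 1628 / 111

14.6667 dS/m


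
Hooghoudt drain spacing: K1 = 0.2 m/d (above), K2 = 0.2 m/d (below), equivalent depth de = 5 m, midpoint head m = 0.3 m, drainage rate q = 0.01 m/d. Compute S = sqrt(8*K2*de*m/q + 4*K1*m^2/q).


S^2 = 8*K2*de*m/q + 4*K1*m^2/q
S^2 = 8*0.2*5*0.3/0.01 + 4*0.2*0.3^2/0.01
S = sqrt(247.2000)

15.7226 m


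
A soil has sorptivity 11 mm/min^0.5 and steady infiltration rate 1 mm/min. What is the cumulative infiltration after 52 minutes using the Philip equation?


F = S*sqrt(t) + A*t
F = 11*sqrt(52) + 1*52
F = 11*7.211103 + 52

131.3221 mm


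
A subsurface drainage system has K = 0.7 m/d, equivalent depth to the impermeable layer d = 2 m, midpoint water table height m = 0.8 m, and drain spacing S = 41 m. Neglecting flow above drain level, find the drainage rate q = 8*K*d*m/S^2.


q = 8*K*d*m/S^2
q = 8*0.7*2*0.8/41^2
q = 8.9600 / 1681

0.0053 m/d


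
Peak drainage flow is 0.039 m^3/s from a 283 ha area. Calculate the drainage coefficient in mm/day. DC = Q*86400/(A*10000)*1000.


DC = Q * 86400 / (A * 10000) * 1000
DC = 0.039 * 86400 / (283 * 10000) * 1000
DC = 3369600.0000 / 2830000

1.1907 mm/day


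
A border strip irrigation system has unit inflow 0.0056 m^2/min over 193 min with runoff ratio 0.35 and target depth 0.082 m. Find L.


L = q*t/((1+r)*Z)
L = 0.0056*193/((1+0.35)*0.082)
L = 1.0808/0.1107

9.7633 m


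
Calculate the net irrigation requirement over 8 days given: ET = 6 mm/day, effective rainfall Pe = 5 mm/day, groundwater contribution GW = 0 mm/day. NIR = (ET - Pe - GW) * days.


Daily deficit = ET - Pe - GW = 6 - 5 - 0 = 1 mm/day
NIR = 1 * 8 = 8 mm

8.0000 mm


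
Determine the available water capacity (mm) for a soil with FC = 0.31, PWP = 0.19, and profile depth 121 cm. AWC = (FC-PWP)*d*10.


AWC = (FC - PWP) * d * 10
AWC = (0.31 - 0.19) * 121 * 10
AWC = 0.1200 * 121 * 10

145.2000 mm


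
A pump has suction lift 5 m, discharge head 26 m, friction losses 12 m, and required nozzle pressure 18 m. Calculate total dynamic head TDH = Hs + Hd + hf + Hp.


TDH = Hs + Hd + hf + Hp = 5 + 26 + 12 + 18 = 61

61 m


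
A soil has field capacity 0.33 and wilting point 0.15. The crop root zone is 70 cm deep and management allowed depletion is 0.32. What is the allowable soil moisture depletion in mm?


SMD = (FC - PWP) * d * MAD * 10
SMD = (0.33 - 0.15) * 70 * 0.32 * 10
SMD = 0.1800 * 70 * 0.32 * 10

40.3200 mm


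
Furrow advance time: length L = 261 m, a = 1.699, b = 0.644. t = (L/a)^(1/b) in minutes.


t = (L/a)^(1/b)
t = (261/1.699)^(1/0.644)
t = 153.619776^(1/0.644)

2483.7292 min


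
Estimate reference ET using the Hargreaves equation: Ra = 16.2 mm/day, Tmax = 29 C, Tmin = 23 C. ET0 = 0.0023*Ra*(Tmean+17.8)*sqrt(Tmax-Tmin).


Tmean = (Tmax + Tmin)/2 = (29 + 23)/2 = 26.0
ET0 = 0.0023 * 16.2 * (26.0 + 17.8) * sqrt(29 - 23)
ET0 = 0.0023 * 16.2 * 43.8 * 2.449490

3.9975 mm/day


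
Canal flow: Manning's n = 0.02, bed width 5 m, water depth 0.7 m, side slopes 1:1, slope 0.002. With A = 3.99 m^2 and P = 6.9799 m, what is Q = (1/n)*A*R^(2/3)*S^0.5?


R = A/P = 3.99/6.9799 = 0.571641
Q = (1/0.02) * 3.99 * 0.571641^(2/3) * 0.002^0.5

6.1453 m^3/s


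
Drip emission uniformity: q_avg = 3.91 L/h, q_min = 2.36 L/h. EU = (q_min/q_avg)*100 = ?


EU = (q_min/q_avg)*100 = (2.36/3.91)*100 = 60.3581%

60.3581 %


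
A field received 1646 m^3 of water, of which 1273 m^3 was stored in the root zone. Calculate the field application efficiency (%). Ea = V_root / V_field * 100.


Ea = V_root / V_field * 100 = 1273 / 1646 * 100 = 77.3390%

77.3390 %


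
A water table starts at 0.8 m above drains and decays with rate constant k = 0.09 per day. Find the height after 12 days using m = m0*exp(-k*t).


m = m0 * exp(-k*t)
m = 0.8 * exp(-0.09 * 12)
m = 0.8 * exp(-1.0800)

0.2717 m


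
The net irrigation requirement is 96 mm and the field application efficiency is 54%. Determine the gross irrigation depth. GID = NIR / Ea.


Ea = 54% = 0.54
GID = NIR / Ea = 96 / 0.54 = 177.7778 mm

177.7778 mm


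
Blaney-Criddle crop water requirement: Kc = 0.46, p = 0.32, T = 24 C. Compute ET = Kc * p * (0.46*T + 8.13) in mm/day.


ET = Kc * p * (0.46*T + 8.13)
ET = 0.46 * 0.32 * (0.46*24 + 8.13)
ET = 0.46 * 0.32 * 19.1700

2.8218 mm/day


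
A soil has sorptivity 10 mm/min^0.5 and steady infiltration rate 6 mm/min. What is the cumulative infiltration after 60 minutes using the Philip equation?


F = S*sqrt(t) + A*t
F = 10*sqrt(60) + 6*60
F = 10*7.745967 + 360

437.4597 mm


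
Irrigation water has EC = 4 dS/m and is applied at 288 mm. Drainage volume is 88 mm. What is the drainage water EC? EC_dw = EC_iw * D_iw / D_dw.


EC_dw = EC_iw * D_iw / D_dw
EC_dw = 4 * 288 / 88
EC_dw = 1152 / 88

13.0909 dS/m


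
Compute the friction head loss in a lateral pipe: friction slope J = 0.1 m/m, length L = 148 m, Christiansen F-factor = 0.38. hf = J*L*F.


hf = J * L * F = 0.1 * 148 * 0.38 = 5.6240 m

5.6240 m


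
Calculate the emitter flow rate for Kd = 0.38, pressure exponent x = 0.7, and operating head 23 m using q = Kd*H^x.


q = Kd * H^x = 0.38 * 23^0.7 = 0.38 * 8.978618

3.4119 L/h


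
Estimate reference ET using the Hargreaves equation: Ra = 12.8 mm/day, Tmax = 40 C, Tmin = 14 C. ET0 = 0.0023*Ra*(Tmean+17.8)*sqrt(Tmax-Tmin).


Tmean = (Tmax + Tmin)/2 = (40 + 14)/2 = 27.0
ET0 = 0.0023 * 12.8 * (27.0 + 17.8) * sqrt(40 - 14)
ET0 = 0.0023 * 12.8 * 44.8 * 5.099020

6.7252 mm/day
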